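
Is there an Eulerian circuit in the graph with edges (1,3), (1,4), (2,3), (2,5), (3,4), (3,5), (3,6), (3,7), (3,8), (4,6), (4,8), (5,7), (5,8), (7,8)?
No (2 vertices have odd degree: {3, 7}; Eulerian circuit requires 0)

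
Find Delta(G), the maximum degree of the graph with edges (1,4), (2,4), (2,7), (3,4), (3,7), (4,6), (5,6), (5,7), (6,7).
4 (attained at vertices 4, 7)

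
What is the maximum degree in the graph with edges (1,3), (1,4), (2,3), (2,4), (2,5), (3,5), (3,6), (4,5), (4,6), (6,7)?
4 (attained at vertices 3, 4)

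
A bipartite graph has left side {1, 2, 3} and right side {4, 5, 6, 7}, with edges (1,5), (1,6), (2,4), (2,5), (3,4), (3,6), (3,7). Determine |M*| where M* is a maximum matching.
3 (matching: (1,6), (2,5), (3,7); upper bound min(|L|,|R|) = min(3,4) = 3)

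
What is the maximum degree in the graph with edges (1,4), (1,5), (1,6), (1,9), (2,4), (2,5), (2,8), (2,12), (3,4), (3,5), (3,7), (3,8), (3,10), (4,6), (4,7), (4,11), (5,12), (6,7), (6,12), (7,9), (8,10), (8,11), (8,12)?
6 (attained at vertex 4)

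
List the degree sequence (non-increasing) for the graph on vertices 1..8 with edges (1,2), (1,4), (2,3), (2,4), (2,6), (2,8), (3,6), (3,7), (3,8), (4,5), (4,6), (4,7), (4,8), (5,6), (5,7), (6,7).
[6, 5, 5, 4, 4, 3, 3, 2] (degrees: deg(1)=2, deg(2)=5, deg(3)=4, deg(4)=6, deg(5)=3, deg(6)=5, deg(7)=4, deg(8)=3)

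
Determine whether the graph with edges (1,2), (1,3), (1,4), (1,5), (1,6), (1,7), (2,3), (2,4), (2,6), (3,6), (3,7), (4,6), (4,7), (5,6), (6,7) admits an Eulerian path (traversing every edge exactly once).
Yes — and in fact it has an Eulerian circuit (the graph is connected and all 7 vertices have even degree)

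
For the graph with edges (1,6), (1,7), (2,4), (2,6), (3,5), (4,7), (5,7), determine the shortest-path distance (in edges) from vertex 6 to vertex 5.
3 (path: 6 -> 1 -> 7 -> 5, 3 edges)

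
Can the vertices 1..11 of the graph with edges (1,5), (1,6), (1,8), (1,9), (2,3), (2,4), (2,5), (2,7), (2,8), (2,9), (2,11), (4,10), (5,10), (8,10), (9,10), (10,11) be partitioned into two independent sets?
Yes. Partition: {1, 2, 10}, {3, 4, 5, 6, 7, 8, 9, 11}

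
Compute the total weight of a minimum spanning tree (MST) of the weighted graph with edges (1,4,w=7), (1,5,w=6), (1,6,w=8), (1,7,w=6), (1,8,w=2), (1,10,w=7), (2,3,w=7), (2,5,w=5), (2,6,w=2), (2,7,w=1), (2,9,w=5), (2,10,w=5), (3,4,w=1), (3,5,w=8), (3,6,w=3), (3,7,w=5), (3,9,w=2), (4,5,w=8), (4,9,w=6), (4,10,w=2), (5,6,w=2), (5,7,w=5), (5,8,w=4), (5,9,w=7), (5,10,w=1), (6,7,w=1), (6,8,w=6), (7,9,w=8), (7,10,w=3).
16 (MST edges: (1,8,w=2), (2,7,w=1), (3,4,w=1), (3,9,w=2), (4,10,w=2), (5,6,w=2), (5,8,w=4), (5,10,w=1), (6,7,w=1); sum of weights 2 + 1 + 1 + 2 + 2 + 2 + 4 + 1 + 1 = 16)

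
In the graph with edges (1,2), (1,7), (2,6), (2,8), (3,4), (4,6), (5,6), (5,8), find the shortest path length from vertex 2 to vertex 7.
2 (path: 2 -> 1 -> 7, 2 edges)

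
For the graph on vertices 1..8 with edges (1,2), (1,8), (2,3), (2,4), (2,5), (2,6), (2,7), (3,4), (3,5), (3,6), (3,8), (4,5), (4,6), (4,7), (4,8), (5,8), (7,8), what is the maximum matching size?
4 (matching: (1,8), (2,5), (3,6), (4,7); upper bound floor(n/2) = floor(8/2) = 4)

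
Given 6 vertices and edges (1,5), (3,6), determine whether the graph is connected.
No, it has 4 components: {1, 5}, {2}, {3, 6}, {4}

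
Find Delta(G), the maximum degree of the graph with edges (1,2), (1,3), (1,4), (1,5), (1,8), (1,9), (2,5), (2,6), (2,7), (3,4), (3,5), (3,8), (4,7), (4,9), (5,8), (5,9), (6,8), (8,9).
6 (attained at vertex 1)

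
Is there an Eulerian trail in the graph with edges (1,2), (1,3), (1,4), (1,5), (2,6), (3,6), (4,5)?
Yes — and in fact it has an Eulerian circuit (the graph is connected and all 6 vertices have even degree)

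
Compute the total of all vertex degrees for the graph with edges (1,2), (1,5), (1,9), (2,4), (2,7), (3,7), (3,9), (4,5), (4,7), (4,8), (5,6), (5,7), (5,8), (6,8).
28 (handshake: sum of degrees = 2|E| = 2 x 14 = 28)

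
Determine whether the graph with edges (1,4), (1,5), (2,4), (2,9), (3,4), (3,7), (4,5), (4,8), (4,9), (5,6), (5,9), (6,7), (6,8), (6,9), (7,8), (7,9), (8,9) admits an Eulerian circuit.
Yes (the graph is connected and all 9 vertices have even degree)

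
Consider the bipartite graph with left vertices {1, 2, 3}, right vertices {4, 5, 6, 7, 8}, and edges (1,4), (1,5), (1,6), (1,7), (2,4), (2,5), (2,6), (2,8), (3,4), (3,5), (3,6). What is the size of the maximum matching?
3 (matching: (1,7), (2,8), (3,6); upper bound min(|L|,|R|) = min(3,5) = 3)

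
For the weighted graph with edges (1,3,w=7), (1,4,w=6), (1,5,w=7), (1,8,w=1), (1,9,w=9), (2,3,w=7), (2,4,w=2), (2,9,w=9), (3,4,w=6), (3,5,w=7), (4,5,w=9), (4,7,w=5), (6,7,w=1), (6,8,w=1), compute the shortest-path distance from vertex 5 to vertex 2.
11 (path: 5 -> 4 -> 2; weights 9 + 2 = 11)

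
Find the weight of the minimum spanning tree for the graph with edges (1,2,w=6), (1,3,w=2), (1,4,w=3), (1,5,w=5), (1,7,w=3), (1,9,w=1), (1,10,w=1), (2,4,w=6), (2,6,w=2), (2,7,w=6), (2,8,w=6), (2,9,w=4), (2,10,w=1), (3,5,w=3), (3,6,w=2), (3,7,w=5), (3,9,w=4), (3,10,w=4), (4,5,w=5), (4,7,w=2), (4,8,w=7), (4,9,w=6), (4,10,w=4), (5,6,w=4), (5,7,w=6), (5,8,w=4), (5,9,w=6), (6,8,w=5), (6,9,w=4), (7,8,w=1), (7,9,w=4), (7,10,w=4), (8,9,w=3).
16 (MST edges: (1,3,w=2), (1,7,w=3), (1,9,w=1), (1,10,w=1), (2,6,w=2), (2,10,w=1), (3,5,w=3), (4,7,w=2), (7,8,w=1); sum of weights 2 + 3 + 1 + 1 + 2 + 1 + 3 + 2 + 1 = 16)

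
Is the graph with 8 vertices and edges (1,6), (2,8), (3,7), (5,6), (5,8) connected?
No, it has 3 components: {1, 2, 5, 6, 8}, {3, 7}, {4}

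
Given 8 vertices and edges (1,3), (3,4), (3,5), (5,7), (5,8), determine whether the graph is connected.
No, it has 3 components: {1, 3, 4, 5, 7, 8}, {2}, {6}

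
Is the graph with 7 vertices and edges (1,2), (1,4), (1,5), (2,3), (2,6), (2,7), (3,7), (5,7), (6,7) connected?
Yes (BFS from 1 visits [1, 2, 4, 5, 3, 6, 7] — all 7 vertices reached)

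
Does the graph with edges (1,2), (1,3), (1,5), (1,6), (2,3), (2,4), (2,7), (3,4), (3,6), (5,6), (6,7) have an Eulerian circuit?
Yes (the graph is connected and all 7 vertices have even degree)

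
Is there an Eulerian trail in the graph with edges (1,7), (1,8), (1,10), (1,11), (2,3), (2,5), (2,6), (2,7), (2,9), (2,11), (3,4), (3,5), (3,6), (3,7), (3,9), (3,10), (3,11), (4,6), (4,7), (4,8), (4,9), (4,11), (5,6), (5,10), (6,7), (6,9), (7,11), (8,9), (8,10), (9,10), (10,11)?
Yes — and in fact it has an Eulerian circuit (the graph is connected and all 11 vertices have even degree)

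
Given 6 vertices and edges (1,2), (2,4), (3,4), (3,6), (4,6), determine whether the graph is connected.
No, it has 2 components: {1, 2, 3, 4, 6}, {5}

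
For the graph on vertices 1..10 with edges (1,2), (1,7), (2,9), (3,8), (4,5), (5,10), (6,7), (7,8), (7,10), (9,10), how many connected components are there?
1 (components: {1, 2, 3, 4, 5, 6, 7, 8, 9, 10})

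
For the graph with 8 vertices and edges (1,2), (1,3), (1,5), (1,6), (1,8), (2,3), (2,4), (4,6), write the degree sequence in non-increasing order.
[5, 3, 2, 2, 2, 1, 1, 0] (degrees: deg(1)=5, deg(2)=3, deg(3)=2, deg(4)=2, deg(5)=1, deg(6)=2, deg(7)=0, deg(8)=1)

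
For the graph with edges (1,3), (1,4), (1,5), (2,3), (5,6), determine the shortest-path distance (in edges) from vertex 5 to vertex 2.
3 (path: 5 -> 1 -> 3 -> 2, 3 edges)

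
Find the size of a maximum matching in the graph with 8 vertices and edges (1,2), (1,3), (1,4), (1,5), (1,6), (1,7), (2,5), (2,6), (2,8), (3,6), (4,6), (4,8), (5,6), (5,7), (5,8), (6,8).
4 (matching: (1,4), (2,8), (3,6), (5,7); upper bound floor(n/2) = floor(8/2) = 4)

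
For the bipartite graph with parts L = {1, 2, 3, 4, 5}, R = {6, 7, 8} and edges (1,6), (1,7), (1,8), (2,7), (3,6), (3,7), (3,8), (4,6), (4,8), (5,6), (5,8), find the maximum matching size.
3 (matching: (1,8), (2,7), (3,6); upper bound min(|L|,|R|) = min(5,3) = 3)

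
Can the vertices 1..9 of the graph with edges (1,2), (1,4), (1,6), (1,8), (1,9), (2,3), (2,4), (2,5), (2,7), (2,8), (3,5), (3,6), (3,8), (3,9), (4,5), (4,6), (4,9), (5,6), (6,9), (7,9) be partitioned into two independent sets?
No (odd cycle of length 3: 4 -> 1 -> 2 -> 4)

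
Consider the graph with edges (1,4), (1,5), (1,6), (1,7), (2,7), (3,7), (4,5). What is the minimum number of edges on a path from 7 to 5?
2 (path: 7 -> 1 -> 5, 2 edges)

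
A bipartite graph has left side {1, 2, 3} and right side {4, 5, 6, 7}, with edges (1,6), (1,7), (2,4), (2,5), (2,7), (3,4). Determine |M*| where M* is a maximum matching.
3 (matching: (1,6), (2,7), (3,4); upper bound min(|L|,|R|) = min(3,4) = 3)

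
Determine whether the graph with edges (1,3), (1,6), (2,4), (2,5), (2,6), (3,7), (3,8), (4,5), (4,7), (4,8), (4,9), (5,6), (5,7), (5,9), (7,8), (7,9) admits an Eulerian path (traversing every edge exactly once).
No (8 vertices have odd degree: {2, 3, 4, 5, 6, 7, 8, 9}; Eulerian path requires 0 or 2)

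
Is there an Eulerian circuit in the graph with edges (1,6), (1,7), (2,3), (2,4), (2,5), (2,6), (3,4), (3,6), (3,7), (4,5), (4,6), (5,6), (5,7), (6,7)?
Yes (the graph is connected and all 7 vertices have even degree)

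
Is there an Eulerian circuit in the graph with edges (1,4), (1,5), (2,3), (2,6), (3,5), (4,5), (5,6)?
Yes (the graph is connected and all 6 vertices have even degree)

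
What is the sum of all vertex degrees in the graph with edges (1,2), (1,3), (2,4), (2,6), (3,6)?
10 (handshake: sum of degrees = 2|E| = 2 x 5 = 10)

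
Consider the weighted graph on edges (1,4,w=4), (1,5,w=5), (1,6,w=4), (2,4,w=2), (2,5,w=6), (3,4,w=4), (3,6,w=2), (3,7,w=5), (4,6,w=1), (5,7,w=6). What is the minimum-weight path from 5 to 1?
5 (path: 5 -> 1; weights 5 = 5)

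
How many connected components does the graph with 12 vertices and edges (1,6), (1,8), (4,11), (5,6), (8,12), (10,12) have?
6 (components: {1, 5, 6, 8, 10, 12}, {2}, {3}, {4, 11}, {7}, {9})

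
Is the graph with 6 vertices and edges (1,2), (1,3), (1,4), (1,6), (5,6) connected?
Yes (BFS from 1 visits [1, 2, 3, 4, 6, 5] — all 6 vertices reached)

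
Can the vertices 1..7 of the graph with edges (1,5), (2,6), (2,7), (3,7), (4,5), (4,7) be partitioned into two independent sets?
Yes. Partition: {1, 2, 3, 4}, {5, 6, 7}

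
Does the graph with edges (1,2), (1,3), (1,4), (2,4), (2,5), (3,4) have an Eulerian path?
No (4 vertices have odd degree: {1, 2, 4, 5}; Eulerian path requires 0 or 2)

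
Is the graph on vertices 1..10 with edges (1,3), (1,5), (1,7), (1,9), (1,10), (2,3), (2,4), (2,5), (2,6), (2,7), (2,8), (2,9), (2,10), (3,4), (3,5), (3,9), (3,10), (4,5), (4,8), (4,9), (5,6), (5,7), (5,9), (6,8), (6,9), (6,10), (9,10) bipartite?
No (odd cycle of length 3: 7 -> 1 -> 5 -> 7)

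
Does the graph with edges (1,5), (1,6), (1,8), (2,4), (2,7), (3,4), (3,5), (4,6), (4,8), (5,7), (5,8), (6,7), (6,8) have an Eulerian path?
Yes (the graph is connected and exactly 2 vertices have odd degree: {1, 7}; any Eulerian path must start and end at those)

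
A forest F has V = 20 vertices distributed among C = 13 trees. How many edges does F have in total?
7 (Each of the 13 component trees on V_i vertices has V_i - 1 edges; summing gives V - C = 20 - 13 = 7)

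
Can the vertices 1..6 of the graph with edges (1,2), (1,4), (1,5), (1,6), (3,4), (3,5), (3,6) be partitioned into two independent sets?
Yes. Partition: {1, 3}, {2, 4, 5, 6}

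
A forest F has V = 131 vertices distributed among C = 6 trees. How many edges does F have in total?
125 (Each of the 6 component trees on V_i vertices has V_i - 1 edges; summing gives V - C = 131 - 6 = 125)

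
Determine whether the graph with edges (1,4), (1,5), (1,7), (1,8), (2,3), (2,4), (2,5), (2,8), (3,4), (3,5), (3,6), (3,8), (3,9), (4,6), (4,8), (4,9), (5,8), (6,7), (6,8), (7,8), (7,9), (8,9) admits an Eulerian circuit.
Yes (the graph is connected and all 9 vertices have even degree)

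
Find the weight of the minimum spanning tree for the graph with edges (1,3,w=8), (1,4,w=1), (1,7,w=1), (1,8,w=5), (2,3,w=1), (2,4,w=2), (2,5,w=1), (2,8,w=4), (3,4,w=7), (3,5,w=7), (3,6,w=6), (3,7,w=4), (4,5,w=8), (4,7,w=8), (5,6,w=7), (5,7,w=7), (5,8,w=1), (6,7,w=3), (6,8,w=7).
10 (MST edges: (1,4,w=1), (1,7,w=1), (2,3,w=1), (2,4,w=2), (2,5,w=1), (5,8,w=1), (6,7,w=3); sum of weights 1 + 1 + 1 + 2 + 1 + 1 + 3 = 10)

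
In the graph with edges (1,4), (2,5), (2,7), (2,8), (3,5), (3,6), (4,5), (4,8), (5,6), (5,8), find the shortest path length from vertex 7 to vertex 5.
2 (path: 7 -> 2 -> 5, 2 edges)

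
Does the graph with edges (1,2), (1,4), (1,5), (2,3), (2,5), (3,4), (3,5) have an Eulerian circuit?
No (4 vertices have odd degree: {1, 2, 3, 5}; Eulerian circuit requires 0)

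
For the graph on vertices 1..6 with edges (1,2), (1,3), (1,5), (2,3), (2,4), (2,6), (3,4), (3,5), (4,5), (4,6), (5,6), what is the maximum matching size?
3 (matching: (1,2), (3,4), (5,6); upper bound floor(n/2) = floor(6/2) = 3)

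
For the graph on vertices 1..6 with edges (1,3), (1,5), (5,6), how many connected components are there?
3 (components: {1, 3, 5, 6}, {2}, {4})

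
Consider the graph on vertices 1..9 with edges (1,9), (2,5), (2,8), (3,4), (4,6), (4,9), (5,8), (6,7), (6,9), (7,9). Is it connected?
No, it has 2 components: {1, 3, 4, 6, 7, 9}, {2, 5, 8}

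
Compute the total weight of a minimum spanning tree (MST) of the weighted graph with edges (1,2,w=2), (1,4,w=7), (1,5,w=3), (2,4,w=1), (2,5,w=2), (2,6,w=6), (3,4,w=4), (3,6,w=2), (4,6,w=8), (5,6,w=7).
11 (MST edges: (1,2,w=2), (2,4,w=1), (2,5,w=2), (3,4,w=4), (3,6,w=2); sum of weights 2 + 1 + 2 + 4 + 2 = 11)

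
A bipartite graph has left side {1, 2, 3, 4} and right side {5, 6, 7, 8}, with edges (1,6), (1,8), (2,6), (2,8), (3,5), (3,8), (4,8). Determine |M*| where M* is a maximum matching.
3 (matching: (1,8), (2,6), (3,5); upper bound min(|L|,|R|) = min(4,4) = 4)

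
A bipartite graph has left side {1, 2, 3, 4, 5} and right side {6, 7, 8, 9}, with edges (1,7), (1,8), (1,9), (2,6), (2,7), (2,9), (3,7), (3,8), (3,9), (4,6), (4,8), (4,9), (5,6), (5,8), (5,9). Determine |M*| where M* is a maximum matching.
4 (matching: (1,9), (2,7), (3,8), (4,6); upper bound min(|L|,|R|) = min(5,4) = 4)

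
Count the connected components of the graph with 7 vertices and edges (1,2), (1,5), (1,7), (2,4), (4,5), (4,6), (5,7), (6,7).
2 (components: {1, 2, 4, 5, 6, 7}, {3})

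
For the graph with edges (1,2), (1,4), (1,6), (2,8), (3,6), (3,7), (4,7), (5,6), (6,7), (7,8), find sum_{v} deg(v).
20 (handshake: sum of degrees = 2|E| = 2 x 10 = 20)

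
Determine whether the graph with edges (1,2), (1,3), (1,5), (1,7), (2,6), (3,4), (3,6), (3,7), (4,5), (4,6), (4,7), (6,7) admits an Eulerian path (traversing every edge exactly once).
Yes — and in fact it has an Eulerian circuit (the graph is connected and all 7 vertices have even degree)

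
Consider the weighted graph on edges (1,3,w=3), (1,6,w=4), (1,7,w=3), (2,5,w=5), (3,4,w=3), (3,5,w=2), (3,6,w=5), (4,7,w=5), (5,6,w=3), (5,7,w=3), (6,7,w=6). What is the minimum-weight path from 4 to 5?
5 (path: 4 -> 3 -> 5; weights 3 + 2 = 5)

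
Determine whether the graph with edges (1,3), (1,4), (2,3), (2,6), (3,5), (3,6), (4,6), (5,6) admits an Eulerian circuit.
Yes (the graph is connected and all 6 vertices have even degree)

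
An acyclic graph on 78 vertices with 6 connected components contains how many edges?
72 (Each of the 6 component trees on V_i vertices has V_i - 1 edges; summing gives V - C = 78 - 6 = 72)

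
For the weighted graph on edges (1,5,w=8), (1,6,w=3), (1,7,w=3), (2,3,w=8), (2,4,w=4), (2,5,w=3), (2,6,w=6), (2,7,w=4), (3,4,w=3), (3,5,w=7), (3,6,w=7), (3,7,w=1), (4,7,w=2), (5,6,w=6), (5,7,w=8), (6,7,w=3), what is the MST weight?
16 (MST edges: (1,6,w=3), (1,7,w=3), (2,5,w=3), (2,7,w=4), (3,7,w=1), (4,7,w=2); sum of weights 3 + 3 + 3 + 4 + 1 + 2 = 16)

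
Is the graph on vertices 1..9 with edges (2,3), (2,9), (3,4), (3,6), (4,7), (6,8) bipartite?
Yes. Partition: {1, 2, 4, 5, 6}, {3, 7, 8, 9}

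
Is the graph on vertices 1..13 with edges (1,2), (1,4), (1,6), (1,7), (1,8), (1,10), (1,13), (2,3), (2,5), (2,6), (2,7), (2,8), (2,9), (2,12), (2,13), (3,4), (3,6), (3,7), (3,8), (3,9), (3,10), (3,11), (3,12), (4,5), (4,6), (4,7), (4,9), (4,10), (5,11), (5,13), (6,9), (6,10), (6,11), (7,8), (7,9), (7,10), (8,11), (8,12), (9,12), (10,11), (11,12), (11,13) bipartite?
No (odd cycle of length 3: 2 -> 1 -> 6 -> 2)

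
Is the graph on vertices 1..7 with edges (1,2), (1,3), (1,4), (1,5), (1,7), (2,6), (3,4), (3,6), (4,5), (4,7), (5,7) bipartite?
No (odd cycle of length 3: 4 -> 1 -> 3 -> 4)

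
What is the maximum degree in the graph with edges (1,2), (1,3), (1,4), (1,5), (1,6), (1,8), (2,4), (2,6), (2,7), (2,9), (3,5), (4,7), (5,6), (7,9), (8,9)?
6 (attained at vertex 1)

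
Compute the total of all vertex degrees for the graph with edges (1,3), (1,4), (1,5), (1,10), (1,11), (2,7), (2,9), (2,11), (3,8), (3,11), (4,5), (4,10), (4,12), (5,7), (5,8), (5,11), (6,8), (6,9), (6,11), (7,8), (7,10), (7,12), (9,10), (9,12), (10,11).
50 (handshake: sum of degrees = 2|E| = 2 x 25 = 50)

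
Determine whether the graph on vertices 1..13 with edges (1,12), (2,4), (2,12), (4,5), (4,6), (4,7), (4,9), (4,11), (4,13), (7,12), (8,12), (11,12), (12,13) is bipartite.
Yes. Partition: {1, 2, 3, 5, 6, 7, 8, 9, 10, 11, 13}, {4, 12}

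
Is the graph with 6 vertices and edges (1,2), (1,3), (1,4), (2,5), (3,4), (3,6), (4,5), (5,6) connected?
Yes (BFS from 1 visits [1, 2, 3, 4, 5, 6] — all 6 vertices reached)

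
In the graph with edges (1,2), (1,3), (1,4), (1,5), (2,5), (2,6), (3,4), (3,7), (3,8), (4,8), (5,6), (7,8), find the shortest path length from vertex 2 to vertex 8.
3 (path: 2 -> 1 -> 3 -> 8, 3 edges)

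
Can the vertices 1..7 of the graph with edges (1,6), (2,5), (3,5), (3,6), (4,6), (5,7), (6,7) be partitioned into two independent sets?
Yes. Partition: {1, 2, 3, 4, 7}, {5, 6}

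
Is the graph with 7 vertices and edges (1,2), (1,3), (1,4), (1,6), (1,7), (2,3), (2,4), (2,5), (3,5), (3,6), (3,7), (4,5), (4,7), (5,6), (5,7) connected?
Yes (BFS from 1 visits [1, 2, 3, 4, 6, 7, 5] — all 7 vertices reached)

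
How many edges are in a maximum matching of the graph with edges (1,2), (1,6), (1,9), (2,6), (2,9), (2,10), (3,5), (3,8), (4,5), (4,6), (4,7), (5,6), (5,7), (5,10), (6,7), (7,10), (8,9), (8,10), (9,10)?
5 (matching: (1,2), (3,8), (4,7), (5,6), (9,10); upper bound floor(n/2) = floor(10/2) = 5)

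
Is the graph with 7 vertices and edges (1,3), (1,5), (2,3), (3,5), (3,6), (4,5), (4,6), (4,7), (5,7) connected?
Yes (BFS from 1 visits [1, 3, 5, 2, 6, 4, 7] — all 7 vertices reached)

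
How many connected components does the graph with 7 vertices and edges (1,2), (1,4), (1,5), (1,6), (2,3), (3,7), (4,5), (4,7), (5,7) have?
1 (components: {1, 2, 3, 4, 5, 6, 7})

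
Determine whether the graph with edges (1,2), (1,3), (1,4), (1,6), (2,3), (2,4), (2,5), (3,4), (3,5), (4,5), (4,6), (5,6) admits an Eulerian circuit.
No (2 vertices have odd degree: {4, 6}; Eulerian circuit requires 0)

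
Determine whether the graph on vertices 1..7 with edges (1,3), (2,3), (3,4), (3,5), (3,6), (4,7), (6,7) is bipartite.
Yes. Partition: {1, 2, 4, 5, 6}, {3, 7}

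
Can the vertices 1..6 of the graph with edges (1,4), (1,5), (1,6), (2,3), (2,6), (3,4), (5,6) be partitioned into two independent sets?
No (odd cycle of length 3: 5 -> 1 -> 6 -> 5)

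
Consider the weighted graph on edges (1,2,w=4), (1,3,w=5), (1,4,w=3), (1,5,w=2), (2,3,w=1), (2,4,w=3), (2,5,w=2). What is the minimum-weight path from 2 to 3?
1 (path: 2 -> 3; weights 1 = 1)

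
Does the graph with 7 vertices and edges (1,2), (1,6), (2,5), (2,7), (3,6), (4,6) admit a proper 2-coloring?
Yes. Partition: {1, 3, 4, 5, 7}, {2, 6}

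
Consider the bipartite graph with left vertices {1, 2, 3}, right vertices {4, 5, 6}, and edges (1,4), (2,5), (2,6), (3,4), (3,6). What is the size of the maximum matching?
3 (matching: (1,4), (2,5), (3,6); upper bound min(|L|,|R|) = min(3,3) = 3)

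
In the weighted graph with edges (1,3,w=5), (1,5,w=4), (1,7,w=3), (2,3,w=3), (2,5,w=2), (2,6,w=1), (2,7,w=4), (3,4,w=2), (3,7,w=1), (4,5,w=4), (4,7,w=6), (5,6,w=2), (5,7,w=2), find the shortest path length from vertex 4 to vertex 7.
3 (path: 4 -> 3 -> 7; weights 2 + 1 = 3)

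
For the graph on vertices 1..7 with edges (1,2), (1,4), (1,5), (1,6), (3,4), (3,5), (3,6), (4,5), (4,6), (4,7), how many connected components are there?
1 (components: {1, 2, 3, 4, 5, 6, 7})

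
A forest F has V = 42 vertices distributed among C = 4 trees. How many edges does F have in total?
38 (Each of the 4 component trees on V_i vertices has V_i - 1 edges; summing gives V - C = 42 - 4 = 38)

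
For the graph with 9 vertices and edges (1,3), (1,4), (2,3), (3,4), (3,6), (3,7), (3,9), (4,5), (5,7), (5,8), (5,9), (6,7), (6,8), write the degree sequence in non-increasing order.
[6, 4, 3, 3, 3, 2, 2, 2, 1] (degrees: deg(1)=2, deg(2)=1, deg(3)=6, deg(4)=3, deg(5)=4, deg(6)=3, deg(7)=3, deg(8)=2, deg(9)=2)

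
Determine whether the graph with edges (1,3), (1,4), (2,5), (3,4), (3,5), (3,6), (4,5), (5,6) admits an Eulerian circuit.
No (2 vertices have odd degree: {2, 4}; Eulerian circuit requires 0)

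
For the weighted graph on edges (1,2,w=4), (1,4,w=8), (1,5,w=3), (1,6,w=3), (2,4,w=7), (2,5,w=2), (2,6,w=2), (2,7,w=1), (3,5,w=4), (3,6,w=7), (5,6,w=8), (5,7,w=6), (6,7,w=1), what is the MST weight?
18 (MST edges: (1,6,w=3), (2,4,w=7), (2,5,w=2), (2,7,w=1), (3,5,w=4), (6,7,w=1); sum of weights 3 + 7 + 2 + 1 + 4 + 1 = 18)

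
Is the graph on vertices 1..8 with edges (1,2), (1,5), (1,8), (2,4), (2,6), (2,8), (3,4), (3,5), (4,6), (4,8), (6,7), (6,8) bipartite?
No (odd cycle of length 3: 8 -> 1 -> 2 -> 8)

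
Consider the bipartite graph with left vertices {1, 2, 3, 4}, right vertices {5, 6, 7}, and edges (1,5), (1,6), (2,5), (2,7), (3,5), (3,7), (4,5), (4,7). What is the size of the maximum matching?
3 (matching: (1,6), (2,7), (3,5); upper bound min(|L|,|R|) = min(4,3) = 3)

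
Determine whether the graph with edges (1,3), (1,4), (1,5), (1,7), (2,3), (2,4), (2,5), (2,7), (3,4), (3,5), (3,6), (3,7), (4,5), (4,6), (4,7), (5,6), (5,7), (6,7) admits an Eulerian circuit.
Yes (the graph is connected and all 7 vertices have even degree)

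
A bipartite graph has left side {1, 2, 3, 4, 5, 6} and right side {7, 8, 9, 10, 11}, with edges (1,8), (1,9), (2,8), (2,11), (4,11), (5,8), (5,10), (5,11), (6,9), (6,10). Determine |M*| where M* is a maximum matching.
4 (matching: (1,9), (2,11), (5,8), (6,10); upper bound min(|L|,|R|) = min(6,5) = 5)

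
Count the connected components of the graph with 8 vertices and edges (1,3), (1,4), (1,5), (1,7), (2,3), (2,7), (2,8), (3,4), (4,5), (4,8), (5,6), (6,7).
1 (components: {1, 2, 3, 4, 5, 6, 7, 8})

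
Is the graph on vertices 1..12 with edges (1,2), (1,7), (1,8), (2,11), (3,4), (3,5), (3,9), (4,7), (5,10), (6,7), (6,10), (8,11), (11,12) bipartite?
Yes. Partition: {1, 4, 5, 6, 9, 11}, {2, 3, 7, 8, 10, 12}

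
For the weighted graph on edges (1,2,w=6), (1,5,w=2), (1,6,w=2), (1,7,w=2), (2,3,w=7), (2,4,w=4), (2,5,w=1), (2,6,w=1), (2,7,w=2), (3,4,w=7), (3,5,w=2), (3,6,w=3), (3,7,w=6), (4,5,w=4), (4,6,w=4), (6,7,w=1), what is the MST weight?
11 (MST edges: (1,6,w=2), (2,4,w=4), (2,5,w=1), (2,6,w=1), (3,5,w=2), (6,7,w=1); sum of weights 2 + 4 + 1 + 1 + 2 + 1 = 11)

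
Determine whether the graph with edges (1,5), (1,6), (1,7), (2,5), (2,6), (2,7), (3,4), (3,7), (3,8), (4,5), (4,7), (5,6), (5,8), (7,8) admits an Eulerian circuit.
No (8 vertices have odd degree: {1, 2, 3, 4, 5, 6, 7, 8}; Eulerian circuit requires 0)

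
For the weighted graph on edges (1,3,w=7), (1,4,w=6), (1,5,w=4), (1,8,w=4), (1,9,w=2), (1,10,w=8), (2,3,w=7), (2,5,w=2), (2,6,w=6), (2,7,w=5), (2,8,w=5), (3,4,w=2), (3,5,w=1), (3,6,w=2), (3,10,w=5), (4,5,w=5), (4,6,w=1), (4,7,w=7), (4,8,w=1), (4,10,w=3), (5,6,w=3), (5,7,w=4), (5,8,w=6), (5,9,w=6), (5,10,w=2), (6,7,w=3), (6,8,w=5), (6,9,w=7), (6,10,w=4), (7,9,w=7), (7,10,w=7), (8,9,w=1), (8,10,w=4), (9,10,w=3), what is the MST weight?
15 (MST edges: (1,9,w=2), (2,5,w=2), (3,5,w=1), (3,6,w=2), (4,6,w=1), (4,8,w=1), (5,10,w=2), (6,7,w=3), (8,9,w=1); sum of weights 2 + 2 + 1 + 2 + 1 + 1 + 2 + 3 + 1 = 15)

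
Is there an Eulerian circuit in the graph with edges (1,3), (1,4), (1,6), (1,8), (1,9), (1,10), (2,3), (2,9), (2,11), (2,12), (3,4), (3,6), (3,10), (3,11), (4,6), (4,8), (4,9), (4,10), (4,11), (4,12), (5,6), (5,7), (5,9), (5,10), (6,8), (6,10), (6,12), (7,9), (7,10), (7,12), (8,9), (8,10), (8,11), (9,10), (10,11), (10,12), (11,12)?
No (2 vertices have odd degree: {6, 9}; Eulerian circuit requires 0)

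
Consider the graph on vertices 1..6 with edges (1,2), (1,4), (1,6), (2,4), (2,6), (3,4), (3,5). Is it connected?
Yes (BFS from 1 visits [1, 2, 4, 6, 3, 5] — all 6 vertices reached)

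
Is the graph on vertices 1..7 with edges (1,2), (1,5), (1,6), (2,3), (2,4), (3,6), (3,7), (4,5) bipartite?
Yes. Partition: {1, 3, 4}, {2, 5, 6, 7}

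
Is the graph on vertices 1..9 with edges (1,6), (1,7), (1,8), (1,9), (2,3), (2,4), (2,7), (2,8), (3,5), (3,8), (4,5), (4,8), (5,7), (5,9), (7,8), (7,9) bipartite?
No (odd cycle of length 3: 7 -> 1 -> 9 -> 7)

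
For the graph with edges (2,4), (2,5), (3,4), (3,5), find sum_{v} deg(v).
8 (handshake: sum of degrees = 2|E| = 2 x 4 = 8)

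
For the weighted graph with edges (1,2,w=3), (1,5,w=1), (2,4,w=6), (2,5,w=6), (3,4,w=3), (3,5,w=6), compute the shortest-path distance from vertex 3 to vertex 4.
3 (path: 3 -> 4; weights 3 = 3)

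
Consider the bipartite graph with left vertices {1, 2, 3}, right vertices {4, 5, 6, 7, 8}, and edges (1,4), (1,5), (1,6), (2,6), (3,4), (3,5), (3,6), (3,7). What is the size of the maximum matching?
3 (matching: (1,5), (2,6), (3,7); upper bound min(|L|,|R|) = min(3,5) = 3)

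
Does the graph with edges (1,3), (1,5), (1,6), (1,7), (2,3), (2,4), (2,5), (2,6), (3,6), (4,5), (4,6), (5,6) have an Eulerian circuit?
No (4 vertices have odd degree: {3, 4, 6, 7}; Eulerian circuit requires 0)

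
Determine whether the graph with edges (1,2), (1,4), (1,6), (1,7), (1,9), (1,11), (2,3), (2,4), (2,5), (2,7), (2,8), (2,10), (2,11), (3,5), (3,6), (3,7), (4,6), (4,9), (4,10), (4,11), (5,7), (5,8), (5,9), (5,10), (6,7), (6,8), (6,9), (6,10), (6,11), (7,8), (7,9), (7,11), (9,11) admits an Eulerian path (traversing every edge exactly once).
Yes — and in fact it has an Eulerian circuit (the graph is connected and all 11 vertices have even degree)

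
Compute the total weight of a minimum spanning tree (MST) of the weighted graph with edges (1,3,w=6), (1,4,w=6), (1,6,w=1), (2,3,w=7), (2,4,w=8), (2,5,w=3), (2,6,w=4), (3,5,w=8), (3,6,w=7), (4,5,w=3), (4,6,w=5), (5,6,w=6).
17 (MST edges: (1,3,w=6), (1,6,w=1), (2,5,w=3), (2,6,w=4), (4,5,w=3); sum of weights 6 + 1 + 3 + 4 + 3 = 17)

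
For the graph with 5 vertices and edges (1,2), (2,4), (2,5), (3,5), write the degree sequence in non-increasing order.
[3, 2, 1, 1, 1] (degrees: deg(1)=1, deg(2)=3, deg(3)=1, deg(4)=1, deg(5)=2)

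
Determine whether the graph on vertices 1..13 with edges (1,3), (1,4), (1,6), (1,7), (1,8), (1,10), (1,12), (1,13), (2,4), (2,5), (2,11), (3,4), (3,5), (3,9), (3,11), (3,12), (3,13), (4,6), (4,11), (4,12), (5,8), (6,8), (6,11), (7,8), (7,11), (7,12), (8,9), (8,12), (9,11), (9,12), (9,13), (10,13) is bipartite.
No (odd cycle of length 3: 13 -> 1 -> 3 -> 13)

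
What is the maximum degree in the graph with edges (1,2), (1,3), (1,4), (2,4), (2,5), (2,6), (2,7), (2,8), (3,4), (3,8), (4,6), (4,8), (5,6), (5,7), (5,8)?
6 (attained at vertex 2)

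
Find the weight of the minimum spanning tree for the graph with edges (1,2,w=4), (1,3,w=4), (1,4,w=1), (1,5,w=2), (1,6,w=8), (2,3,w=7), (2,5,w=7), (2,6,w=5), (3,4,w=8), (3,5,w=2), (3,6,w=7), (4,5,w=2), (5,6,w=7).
14 (MST edges: (1,2,w=4), (1,4,w=1), (1,5,w=2), (2,6,w=5), (3,5,w=2); sum of weights 4 + 1 + 2 + 5 + 2 = 14)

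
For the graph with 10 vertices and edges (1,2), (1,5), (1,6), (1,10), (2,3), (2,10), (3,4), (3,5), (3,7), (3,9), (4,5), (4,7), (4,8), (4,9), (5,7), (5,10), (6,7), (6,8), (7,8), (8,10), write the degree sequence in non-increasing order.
[5, 5, 5, 5, 4, 4, 4, 3, 3, 2] (degrees: deg(1)=4, deg(2)=3, deg(3)=5, deg(4)=5, deg(5)=5, deg(6)=3, deg(7)=5, deg(8)=4, deg(9)=2, deg(10)=4)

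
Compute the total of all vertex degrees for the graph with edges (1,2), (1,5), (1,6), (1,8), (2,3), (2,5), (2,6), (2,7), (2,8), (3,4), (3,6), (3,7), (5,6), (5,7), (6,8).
30 (handshake: sum of degrees = 2|E| = 2 x 15 = 30)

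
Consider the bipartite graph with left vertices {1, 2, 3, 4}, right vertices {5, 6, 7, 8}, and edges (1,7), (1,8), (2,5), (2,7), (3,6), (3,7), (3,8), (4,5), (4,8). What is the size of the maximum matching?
4 (matching: (1,8), (2,7), (3,6), (4,5); upper bound min(|L|,|R|) = min(4,4) = 4)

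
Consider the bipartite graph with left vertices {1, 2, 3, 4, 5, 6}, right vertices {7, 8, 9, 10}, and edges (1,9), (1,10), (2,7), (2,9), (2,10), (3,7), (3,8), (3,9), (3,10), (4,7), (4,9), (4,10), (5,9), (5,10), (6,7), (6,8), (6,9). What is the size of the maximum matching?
4 (matching: (1,10), (2,9), (3,8), (4,7); upper bound min(|L|,|R|) = min(6,4) = 4)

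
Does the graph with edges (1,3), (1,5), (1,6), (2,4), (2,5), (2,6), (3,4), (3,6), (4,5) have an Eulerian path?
No (6 vertices have odd degree: {1, 2, 3, 4, 5, 6}; Eulerian path requires 0 or 2)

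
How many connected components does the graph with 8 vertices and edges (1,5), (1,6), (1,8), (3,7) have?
4 (components: {1, 5, 6, 8}, {2}, {3, 7}, {4})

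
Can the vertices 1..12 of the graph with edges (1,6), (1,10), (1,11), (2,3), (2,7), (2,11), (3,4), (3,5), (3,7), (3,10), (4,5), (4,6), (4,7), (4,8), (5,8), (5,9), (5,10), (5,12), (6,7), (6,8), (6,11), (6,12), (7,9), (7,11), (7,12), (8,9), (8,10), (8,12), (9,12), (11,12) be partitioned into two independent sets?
No (odd cycle of length 3: 11 -> 1 -> 6 -> 11)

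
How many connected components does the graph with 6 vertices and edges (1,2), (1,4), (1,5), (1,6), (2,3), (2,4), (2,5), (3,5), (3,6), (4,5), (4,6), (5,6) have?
1 (components: {1, 2, 3, 4, 5, 6})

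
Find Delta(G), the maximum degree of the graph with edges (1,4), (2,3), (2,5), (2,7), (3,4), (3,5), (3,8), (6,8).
4 (attained at vertex 3)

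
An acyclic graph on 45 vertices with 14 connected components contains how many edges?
31 (Each of the 14 component trees on V_i vertices has V_i - 1 edges; summing gives V - C = 45 - 14 = 31)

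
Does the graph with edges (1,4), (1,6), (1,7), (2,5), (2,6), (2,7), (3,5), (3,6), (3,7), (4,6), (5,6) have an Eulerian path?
No (6 vertices have odd degree: {1, 2, 3, 5, 6, 7}; Eulerian path requires 0 or 2)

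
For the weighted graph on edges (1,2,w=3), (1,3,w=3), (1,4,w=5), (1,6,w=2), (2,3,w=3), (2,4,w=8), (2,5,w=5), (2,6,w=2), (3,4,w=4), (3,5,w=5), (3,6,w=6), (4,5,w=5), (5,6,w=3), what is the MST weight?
14 (MST edges: (1,3,w=3), (1,6,w=2), (2,6,w=2), (3,4,w=4), (5,6,w=3); sum of weights 3 + 2 + 2 + 4 + 3 = 14)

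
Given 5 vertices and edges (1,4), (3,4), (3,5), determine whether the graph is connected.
No, it has 2 components: {1, 3, 4, 5}, {2}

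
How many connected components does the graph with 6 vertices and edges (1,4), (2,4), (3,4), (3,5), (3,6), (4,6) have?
1 (components: {1, 2, 3, 4, 5, 6})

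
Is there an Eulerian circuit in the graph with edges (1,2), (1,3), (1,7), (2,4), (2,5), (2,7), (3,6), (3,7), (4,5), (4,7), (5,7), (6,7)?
No (4 vertices have odd degree: {1, 3, 4, 5}; Eulerian circuit requires 0)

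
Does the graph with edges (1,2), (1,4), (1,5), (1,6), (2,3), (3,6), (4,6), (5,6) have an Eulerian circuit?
Yes (the graph is connected and all 6 vertices have even degree)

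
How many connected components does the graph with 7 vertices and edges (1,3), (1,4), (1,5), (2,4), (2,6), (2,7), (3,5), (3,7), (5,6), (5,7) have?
1 (components: {1, 2, 3, 4, 5, 6, 7})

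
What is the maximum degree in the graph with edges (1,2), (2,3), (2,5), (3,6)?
3 (attained at vertex 2)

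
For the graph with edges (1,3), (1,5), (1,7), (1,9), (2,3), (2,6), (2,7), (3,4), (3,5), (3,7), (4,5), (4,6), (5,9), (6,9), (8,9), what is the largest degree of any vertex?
5 (attained at vertex 3)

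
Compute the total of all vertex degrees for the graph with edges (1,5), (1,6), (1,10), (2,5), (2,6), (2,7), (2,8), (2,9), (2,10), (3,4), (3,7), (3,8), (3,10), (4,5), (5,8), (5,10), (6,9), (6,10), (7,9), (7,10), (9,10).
42 (handshake: sum of degrees = 2|E| = 2 x 21 = 42)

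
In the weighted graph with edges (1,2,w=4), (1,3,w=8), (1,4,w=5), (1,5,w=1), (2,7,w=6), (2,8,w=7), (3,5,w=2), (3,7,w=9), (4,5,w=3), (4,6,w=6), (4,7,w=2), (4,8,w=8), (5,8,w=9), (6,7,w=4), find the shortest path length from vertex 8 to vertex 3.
11 (path: 8 -> 5 -> 3; weights 9 + 2 = 11)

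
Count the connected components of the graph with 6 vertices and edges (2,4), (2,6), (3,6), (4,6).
3 (components: {1}, {2, 3, 4, 6}, {5})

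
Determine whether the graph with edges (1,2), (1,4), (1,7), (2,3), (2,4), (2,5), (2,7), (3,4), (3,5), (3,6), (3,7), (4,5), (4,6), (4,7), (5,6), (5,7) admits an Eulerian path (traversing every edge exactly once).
No (6 vertices have odd degree: {1, 2, 3, 5, 6, 7}; Eulerian path requires 0 or 2)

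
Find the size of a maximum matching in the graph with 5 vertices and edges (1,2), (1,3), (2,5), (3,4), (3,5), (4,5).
2 (matching: (2,5), (3,4); upper bound floor(n/2) = floor(5/2) = 2)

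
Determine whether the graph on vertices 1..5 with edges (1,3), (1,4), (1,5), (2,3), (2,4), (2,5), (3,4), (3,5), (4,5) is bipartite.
No (odd cycle of length 3: 4 -> 1 -> 5 -> 4)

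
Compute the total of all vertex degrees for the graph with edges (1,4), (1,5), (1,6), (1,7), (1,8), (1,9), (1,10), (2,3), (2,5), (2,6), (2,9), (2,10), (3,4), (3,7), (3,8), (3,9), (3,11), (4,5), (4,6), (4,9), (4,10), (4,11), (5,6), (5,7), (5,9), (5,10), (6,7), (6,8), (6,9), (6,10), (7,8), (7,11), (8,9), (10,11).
68 (handshake: sum of degrees = 2|E| = 2 x 34 = 68)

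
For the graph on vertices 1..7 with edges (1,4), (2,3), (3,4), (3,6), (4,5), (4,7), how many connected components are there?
1 (components: {1, 2, 3, 4, 5, 6, 7})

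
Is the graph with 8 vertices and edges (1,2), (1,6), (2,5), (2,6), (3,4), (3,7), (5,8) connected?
No, it has 2 components: {1, 2, 5, 6, 8}, {3, 4, 7}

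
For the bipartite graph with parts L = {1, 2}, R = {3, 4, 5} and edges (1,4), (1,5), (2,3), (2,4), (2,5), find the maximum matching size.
2 (matching: (1,5), (2,4); upper bound min(|L|,|R|) = min(2,3) = 2)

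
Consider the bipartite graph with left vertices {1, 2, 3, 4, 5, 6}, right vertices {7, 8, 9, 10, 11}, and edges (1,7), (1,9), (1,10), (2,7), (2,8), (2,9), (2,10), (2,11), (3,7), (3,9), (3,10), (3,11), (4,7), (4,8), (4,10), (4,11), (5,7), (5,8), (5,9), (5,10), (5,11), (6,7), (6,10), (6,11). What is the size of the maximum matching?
5 (matching: (1,10), (2,11), (3,9), (4,8), (5,7); upper bound min(|L|,|R|) = min(6,5) = 5)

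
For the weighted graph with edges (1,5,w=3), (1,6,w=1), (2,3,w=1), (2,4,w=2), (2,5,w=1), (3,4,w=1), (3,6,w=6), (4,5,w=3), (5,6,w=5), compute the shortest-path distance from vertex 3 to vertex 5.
2 (path: 3 -> 2 -> 5; weights 1 + 1 = 2)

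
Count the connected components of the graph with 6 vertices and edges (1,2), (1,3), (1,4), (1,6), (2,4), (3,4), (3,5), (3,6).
1 (components: {1, 2, 3, 4, 5, 6})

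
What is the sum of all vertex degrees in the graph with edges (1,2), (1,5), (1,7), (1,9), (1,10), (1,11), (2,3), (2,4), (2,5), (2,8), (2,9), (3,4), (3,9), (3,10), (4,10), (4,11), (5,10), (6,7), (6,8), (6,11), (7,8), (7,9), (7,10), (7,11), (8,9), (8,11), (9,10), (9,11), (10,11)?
58 (handshake: sum of degrees = 2|E| = 2 x 29 = 58)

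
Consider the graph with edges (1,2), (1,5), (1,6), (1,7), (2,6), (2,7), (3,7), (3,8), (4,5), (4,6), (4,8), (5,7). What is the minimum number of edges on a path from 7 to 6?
2 (path: 7 -> 1 -> 6, 2 edges)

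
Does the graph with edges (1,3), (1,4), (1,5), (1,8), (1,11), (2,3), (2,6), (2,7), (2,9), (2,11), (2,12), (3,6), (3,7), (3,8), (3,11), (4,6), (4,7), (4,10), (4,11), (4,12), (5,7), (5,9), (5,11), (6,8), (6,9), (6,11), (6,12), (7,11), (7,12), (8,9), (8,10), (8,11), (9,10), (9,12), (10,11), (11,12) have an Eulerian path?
Yes (the graph is connected and exactly 2 vertices have odd degree: {1, 6}; any Eulerian path must start and end at those)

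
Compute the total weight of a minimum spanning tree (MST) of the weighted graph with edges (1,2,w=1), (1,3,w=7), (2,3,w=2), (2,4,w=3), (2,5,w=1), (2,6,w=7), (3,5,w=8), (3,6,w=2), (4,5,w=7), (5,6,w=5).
9 (MST edges: (1,2,w=1), (2,3,w=2), (2,4,w=3), (2,5,w=1), (3,6,w=2); sum of weights 1 + 2 + 3 + 1 + 2 = 9)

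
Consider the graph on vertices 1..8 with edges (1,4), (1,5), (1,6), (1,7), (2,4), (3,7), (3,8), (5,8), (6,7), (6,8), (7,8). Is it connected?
Yes (BFS from 1 visits [1, 4, 5, 6, 7, 2, 8, 3] — all 8 vertices reached)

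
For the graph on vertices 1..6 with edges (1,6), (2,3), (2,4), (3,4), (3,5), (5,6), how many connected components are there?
1 (components: {1, 2, 3, 4, 5, 6})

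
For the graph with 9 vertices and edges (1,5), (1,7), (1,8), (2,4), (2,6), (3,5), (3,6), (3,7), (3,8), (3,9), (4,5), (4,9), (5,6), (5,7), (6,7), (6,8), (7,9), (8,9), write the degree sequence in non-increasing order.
[5, 5, 5, 5, 4, 4, 3, 3, 2] (degrees: deg(1)=3, deg(2)=2, deg(3)=5, deg(4)=3, deg(5)=5, deg(6)=5, deg(7)=5, deg(8)=4, deg(9)=4)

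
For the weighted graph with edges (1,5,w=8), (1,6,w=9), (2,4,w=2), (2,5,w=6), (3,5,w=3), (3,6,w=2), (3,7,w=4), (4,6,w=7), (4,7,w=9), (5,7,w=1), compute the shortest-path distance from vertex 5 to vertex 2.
6 (path: 5 -> 2; weights 6 = 6)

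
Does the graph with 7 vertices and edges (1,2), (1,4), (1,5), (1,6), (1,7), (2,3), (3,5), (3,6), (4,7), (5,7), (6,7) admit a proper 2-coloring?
No (odd cycle of length 3: 7 -> 1 -> 4 -> 7)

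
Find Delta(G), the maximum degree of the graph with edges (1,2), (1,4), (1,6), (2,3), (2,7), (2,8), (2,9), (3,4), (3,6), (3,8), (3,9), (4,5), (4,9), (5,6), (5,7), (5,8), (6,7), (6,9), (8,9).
5 (attained at vertices 2, 3, 6, 9)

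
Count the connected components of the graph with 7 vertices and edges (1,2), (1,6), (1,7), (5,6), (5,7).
3 (components: {1, 2, 5, 6, 7}, {3}, {4})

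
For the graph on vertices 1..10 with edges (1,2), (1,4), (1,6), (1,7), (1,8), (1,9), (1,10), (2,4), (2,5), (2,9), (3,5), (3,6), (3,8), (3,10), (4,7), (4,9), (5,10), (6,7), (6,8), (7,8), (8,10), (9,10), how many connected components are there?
1 (components: {1, 2, 3, 4, 5, 6, 7, 8, 9, 10})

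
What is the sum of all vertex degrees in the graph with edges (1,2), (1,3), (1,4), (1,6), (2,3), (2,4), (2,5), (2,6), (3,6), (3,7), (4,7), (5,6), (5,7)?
26 (handshake: sum of degrees = 2|E| = 2 x 13 = 26)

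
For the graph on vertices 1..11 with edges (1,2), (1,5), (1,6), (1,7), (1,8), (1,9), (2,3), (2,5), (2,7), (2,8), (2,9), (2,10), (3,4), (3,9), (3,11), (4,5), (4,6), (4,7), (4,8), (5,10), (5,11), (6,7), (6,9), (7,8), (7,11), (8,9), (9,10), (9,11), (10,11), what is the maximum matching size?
5 (matching: (1,8), (2,10), (4,5), (6,9), (7,11); upper bound floor(n/2) = floor(11/2) = 5)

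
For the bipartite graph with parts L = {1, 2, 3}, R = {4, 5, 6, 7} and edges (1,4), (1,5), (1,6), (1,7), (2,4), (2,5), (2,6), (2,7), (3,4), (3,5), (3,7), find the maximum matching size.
3 (matching: (1,7), (2,6), (3,5); upper bound min(|L|,|R|) = min(3,4) = 3)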